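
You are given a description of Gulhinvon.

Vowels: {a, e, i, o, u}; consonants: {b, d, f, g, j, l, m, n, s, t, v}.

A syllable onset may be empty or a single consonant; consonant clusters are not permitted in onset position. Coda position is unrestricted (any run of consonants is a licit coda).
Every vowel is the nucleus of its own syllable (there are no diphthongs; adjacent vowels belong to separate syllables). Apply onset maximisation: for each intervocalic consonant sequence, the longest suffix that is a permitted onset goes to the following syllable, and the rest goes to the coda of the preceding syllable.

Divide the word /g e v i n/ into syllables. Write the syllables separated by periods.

ge.vin

Nuclei (vowels): e, i → 2 syllables.
V1 /e/ – V2 /i/: /v/ → onset of the next syllable (single consonants are always licit onsets).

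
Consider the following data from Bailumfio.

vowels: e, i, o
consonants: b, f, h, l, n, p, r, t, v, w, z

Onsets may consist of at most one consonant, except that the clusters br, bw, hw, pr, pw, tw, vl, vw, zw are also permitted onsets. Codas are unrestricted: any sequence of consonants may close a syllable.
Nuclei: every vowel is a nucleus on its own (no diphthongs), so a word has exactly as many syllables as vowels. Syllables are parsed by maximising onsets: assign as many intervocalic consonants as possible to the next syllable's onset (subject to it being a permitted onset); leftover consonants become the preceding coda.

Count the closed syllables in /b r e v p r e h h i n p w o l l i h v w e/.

The vowels are e, e, i, o, i, e — 6 nuclei, so 6 syllables.
V1 /e/ – V2 /e/: /vpr/; trying suffixes from longest down, /pr/ is the first permitted one, so coda /v/ | onset /pr/.
V2 /e/ – V3 /i/: /hh/; trying suffixes from longest down, /h/ is the first permitted one, so coda /h/ | onset /h/.
V3 /i/ – V4 /o/: cluster /npw/ — the longest permitted-onset suffix is /pw/; onset = /pw/, preceding coda = /n/.
V4 /o/ – V5 /i/: /ll/; trying suffixes from longest down, /l/ is the first permitted one, so coda /l/ | onset /l/.
V5 /i/ – V6 /e/: /hvw/ splits as /h/ + /vw/ (/vw/ is the longest suffix that is a licit onset).
So the parse is brev.preh.hin.pwol.lih.vwe.
Classifying each syllable: /brev/ (closed), /preh/ (closed), /hin/ (closed), /pwol/ (closed), /lih/ (closed), /vwe/ (open).
Closed syllables: 5.

5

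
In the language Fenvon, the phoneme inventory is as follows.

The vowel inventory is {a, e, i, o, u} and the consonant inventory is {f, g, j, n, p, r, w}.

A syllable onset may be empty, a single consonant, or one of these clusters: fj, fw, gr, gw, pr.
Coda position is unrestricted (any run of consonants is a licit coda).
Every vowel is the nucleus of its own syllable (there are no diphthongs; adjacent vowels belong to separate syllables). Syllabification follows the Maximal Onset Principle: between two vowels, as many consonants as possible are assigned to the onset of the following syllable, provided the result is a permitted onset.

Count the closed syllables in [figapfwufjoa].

1

The vowels are i, a, u, o, a — 5 nuclei, so 5 syllables.
Between /i/ (V1) and /a/ (V2): just /g/ — single C goes to the following onset.
Between /a/ (V2) and /u/ (V3): /pfw/; trying suffixes from longest down, /fw/ is the first permitted one, so coda /p/ | onset /fw/.
Between /u/ (V3) and /o/ (V4): cluster /fj/ — /fj/ is itself a permitted onset, so the whole cluster goes right; preceding coda = ∅.
Between /o/ (V4) and /a/ (V5): no consonants, so the boundary falls immediately after /o/.
Result: fi.gap.fwu.fjo.a.
Classifying each syllable: /fi/ (open), /gap/ (closed), /fwu/ (open), /fjo/ (open), /a/ (open).
Closed syllables: 1.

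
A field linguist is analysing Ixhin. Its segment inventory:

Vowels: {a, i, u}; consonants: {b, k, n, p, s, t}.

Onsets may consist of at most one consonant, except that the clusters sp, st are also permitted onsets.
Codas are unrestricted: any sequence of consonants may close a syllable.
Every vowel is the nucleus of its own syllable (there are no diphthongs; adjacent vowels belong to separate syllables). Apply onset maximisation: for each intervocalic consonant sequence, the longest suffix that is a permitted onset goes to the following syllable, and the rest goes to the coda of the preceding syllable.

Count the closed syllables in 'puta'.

0

Vowels present: u, a; each is a nucleus, giving 2 syllables.
Between /u/ (V1) and /a/ (V2): /t/ → onset of the next syllable (single consonants are always licit onsets).
Syllabification: pu.ta.
Classifying each syllable: /pu/ (open), /ta/ (open).
Closed syllables: 0.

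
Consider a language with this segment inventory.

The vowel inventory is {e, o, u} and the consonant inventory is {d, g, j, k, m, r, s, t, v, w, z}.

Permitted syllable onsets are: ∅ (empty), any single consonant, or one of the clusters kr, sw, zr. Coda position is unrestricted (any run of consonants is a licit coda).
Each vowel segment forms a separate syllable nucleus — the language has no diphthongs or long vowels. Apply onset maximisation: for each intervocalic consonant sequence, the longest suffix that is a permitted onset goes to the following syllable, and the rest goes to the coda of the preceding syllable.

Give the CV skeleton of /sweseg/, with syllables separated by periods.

The vowels are e, e — 2 nuclei, so 2 syllables.
/e…e/ gap (V1→V2): /s/ is a single consonant, so it becomes the next onset.
Putting it together: swe.seg.
Mapping each syllable to C/V: /swe/ → CCV, /seg/ → CVC.

CCV.CVC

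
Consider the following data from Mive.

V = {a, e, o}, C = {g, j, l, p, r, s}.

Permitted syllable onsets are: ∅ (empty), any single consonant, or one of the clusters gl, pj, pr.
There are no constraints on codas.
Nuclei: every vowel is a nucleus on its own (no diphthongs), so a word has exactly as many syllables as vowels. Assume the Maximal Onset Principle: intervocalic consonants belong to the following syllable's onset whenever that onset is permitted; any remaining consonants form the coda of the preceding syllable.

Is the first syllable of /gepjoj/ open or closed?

The vowels are e, o — 2 nuclei, so 2 syllables.
Between /e/ (V1) and /o/ (V2): cluster /pj/ — /pj/ is itself a permitted onset, so the whole cluster goes right; preceding coda = ∅.
So the parse is ge.pjoj.
Syllable 1 is /ge/; it ends in its nucleus with no coda, so it is open.

open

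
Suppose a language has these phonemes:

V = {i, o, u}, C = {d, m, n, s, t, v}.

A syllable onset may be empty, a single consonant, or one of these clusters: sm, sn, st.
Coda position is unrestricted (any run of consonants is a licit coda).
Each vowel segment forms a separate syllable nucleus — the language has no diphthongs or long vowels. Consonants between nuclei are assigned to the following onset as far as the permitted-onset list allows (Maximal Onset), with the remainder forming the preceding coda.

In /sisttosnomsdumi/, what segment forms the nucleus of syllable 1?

i

Vowels present: i, o, o, u, i; each is a nucleus, giving 5 syllables.
The first nucleus (vowel 1 from the left) is /i/.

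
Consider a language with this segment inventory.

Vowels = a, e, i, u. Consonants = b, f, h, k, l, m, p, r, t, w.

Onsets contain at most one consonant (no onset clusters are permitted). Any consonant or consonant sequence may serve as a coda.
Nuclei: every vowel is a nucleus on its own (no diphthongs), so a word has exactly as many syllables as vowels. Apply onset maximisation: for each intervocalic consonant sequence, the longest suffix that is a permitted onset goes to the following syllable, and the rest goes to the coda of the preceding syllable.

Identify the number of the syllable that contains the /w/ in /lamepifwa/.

4

Vowels present: a, e, i, a; each is a nucleus, giving 4 syllables.
Between /a/ (V1) and /e/ (V2): /m/ is a single consonant, so it becomes the next onset.
Between /e/ (V2) and /i/ (V3): just /p/ — single C goes to the following onset.
Between /i/ (V3) and /a/ (V4): /fw/ splits as /f/ + /w/ (/w/ is the longest suffix that is a licit onset).
Result: la.me.pif.wa.
The /w/ is in the onset of syllable 4 (/wa/).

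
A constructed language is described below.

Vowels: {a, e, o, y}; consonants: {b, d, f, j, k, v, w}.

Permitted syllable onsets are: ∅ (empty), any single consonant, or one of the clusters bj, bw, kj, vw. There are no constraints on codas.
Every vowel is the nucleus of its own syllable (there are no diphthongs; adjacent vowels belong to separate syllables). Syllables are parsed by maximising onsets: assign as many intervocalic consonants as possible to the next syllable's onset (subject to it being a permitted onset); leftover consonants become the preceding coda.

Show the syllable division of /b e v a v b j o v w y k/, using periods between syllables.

Nuclei (vowels): e, a, o, y → 4 syllables.
σ1/σ2 boundary: /v/ is a single consonant, so it becomes the next onset.
σ2/σ3 boundary: /vbj/; trying suffixes from longest down, /bj/ is the first permitted one, so coda /v/ | onset /bj/.
σ3/σ4 boundary: /vw/ — entire cluster is a permitted onset → onset /vw/, coda ∅.

be.vav.bjo.vwyk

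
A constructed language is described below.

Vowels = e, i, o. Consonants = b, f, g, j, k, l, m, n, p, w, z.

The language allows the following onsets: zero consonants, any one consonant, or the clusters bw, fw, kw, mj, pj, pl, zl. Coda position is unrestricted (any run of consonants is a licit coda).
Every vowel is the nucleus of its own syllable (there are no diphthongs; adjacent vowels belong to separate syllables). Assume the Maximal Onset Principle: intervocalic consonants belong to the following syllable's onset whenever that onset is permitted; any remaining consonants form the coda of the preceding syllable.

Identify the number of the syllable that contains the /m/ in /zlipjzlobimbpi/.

3

Vowels present: i, o, i, i; each is a nucleus, giving 4 syllables.
σ1/σ2 boundary: cluster /pjzl/ — the longest permitted-onset suffix is /zl/; onset = /zl/, preceding coda = /pj/.
σ2/σ3 boundary: /b/ is a single consonant, so it becomes the next onset.
σ3/σ4 boundary: /mbp/ splits as /mb/ + /p/ (/p/ is the longest suffix that is a licit onset).
Syllabification: zlipj.zlo.bimb.pi.
The /m/ is in the coda of syllable 3 (/bimb/).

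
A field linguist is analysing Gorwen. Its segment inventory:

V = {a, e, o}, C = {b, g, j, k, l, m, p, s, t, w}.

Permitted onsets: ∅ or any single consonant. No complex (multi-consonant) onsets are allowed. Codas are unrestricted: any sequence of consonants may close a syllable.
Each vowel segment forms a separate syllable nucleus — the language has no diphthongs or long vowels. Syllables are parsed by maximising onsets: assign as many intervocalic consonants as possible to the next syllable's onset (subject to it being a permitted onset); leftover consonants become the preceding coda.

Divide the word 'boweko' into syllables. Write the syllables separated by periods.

The vowels are o, e, o — 3 nuclei, so 3 syllables.
Between /o/ (V1) and /e/ (V2): just /w/ — single C goes to the following onset.
Between /e/ (V2) and /o/ (V3): /k/ is a single consonant, so it becomes the next onset.

bo.we.ko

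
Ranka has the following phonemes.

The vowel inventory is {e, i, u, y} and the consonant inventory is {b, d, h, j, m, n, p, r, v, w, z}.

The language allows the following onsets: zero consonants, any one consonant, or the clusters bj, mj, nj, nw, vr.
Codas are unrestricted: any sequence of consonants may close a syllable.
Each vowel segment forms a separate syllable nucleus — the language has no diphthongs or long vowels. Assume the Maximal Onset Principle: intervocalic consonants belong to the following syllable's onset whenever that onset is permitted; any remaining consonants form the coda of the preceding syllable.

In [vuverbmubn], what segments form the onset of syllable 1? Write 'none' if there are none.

v

Nuclei (vowels): u, e, u → 3 syllables.
Between /u/ (V1) and /e/ (V2): /v/ → onset of the next syllable (single consonants are always licit onsets).
Between /e/ (V2) and /u/ (V3): cluster /rbm/ — the longest permitted-onset suffix is /m/; onset = /m/, preceding coda = /rb/.
Syllabification: vu.verb.mubn.
Syllable 1 is /vu/: onset /v/, nucleus /u/, coda ∅.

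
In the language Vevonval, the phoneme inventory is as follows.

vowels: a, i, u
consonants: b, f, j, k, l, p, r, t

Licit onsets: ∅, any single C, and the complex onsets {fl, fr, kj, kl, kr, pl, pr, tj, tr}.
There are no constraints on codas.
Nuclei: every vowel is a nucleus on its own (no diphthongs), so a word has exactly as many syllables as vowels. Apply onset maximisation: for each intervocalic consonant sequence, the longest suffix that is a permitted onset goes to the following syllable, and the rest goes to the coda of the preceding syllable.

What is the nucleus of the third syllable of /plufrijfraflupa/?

Vowels present: u, i, a, u, a; each is a nucleus, giving 5 syllables.
The third nucleus (vowel 3 from the left) is /a/.

a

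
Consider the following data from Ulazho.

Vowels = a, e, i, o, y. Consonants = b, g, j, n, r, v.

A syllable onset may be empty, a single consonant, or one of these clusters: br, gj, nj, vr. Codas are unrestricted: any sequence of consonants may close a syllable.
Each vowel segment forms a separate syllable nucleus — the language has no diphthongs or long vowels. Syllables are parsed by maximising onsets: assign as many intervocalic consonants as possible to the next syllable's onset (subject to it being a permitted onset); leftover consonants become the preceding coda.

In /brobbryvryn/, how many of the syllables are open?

1

The vowels are o, y, y — 3 nuclei, so 3 syllables.
V1 /o/ – V2 /y/: /bbr/; trying suffixes from longest down, /br/ is the first permitted one, so coda /b/ | onset /br/.
V2 /y/ – V3 /y/: cluster /vr/ — /vr/ is itself a permitted onset, so the whole cluster goes right; preceding coda = ∅.
Result: brob.bry.vryn.
Classifying each syllable: /brob/ (closed), /bry/ (open), /vryn/ (closed).
Open syllables: 1.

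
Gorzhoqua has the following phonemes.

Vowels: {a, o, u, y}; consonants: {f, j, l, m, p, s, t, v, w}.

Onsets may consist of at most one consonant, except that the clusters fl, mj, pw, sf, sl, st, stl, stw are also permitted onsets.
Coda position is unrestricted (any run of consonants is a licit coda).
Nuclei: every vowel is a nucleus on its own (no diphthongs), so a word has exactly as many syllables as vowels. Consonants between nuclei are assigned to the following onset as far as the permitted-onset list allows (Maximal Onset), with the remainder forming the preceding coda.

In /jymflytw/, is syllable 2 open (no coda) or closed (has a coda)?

closed

Nuclei (vowels): y, y → 2 syllables.
V1 /y/ – V2 /y/: /mfl/ — longest licit onset from the right is /fl/, leaving /m/ as coda.
Result: jym.flytw.
Syllable 2 is /flytw/ with coda /tw/, so it is closed.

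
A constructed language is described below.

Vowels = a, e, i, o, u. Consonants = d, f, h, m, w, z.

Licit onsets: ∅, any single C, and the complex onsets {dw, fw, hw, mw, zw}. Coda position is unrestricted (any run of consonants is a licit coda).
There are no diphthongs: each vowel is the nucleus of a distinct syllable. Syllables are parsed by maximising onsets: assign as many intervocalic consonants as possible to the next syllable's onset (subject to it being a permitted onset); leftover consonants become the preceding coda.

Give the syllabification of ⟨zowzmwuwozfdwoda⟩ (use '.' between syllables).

Nuclei (vowels): o, u, o, o, a → 5 syllables.
V1 /o/ – V2 /u/: cluster /wzmw/ — the longest permitted-onset suffix is /mw/; onset = /mw/, preceding coda = /wz/.
V2 /u/ – V3 /o/: /w/ → onset of the next syllable (single consonants are always licit onsets).
V3 /o/ – V4 /o/: cluster /zfdw/ — the longest permitted-onset suffix is /dw/; onset = /dw/, preceding coda = /zf/.
V4 /o/ – V5 /a/: /d/ → onset of the next syllable (single consonants are always licit onsets).

zowz.mwu.wozf.dwo.da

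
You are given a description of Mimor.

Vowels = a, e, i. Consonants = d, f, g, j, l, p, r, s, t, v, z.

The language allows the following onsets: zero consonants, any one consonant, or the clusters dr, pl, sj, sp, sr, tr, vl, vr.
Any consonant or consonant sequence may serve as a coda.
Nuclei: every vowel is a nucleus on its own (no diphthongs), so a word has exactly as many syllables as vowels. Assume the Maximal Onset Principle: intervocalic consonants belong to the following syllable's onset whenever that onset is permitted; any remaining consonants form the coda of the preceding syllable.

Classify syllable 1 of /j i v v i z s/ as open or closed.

closed

Nuclei (vowels): i, i → 2 syllables.
/i…i/ gap (V1→V2): /vv/ splits as /v/ + /v/ (/v/ is the longest suffix that is a licit onset).
Putting it together: jiv.vizs.
Syllable 1 is /jiv/ with coda /v/, so it is closed.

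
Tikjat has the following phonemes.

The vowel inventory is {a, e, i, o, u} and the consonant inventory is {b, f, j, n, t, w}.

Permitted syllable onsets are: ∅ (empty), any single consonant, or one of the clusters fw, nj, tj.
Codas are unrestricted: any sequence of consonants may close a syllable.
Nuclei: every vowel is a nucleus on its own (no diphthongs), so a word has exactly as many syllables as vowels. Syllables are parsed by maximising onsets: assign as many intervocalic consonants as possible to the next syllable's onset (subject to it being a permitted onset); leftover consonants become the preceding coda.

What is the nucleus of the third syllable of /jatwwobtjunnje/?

The vowels are a, o, u, e — 4 nuclei, so 4 syllables.
The third nucleus (vowel 3 from the left) is /u/.

u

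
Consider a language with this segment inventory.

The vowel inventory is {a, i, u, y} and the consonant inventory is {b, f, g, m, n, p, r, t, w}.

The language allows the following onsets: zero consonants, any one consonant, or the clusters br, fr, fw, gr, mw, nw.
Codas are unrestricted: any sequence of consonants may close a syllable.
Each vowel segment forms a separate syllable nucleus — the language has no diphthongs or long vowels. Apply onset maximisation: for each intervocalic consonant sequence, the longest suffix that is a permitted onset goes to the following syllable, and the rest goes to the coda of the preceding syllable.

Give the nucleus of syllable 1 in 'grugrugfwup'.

u

Vowels present: u, u, u; each is a nucleus, giving 3 syllables.
The first nucleus (vowel 1 from the left) is /u/.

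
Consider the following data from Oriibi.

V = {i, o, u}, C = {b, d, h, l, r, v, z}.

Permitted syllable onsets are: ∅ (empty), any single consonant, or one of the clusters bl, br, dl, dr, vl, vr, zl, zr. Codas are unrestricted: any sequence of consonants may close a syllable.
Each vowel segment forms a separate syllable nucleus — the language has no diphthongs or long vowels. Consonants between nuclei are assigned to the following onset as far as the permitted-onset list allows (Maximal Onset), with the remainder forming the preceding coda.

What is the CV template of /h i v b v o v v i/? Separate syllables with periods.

Vowels present: i, o, i; each is a nucleus, giving 3 syllables.
σ1/σ2 boundary: cluster /vbv/ — the longest permitted-onset suffix is /v/; onset = /v/, preceding coda = /vb/.
σ2/σ3 boundary: /vv/ splits as /v/ + /v/ (/v/ is the longest suffix that is a licit onset).
Putting it together: hivb.vov.vi.
Mapping each syllable to C/V: /hivb/ → CVCC, /vov/ → CVC, /vi/ → CV.

CVCC.CVC.CV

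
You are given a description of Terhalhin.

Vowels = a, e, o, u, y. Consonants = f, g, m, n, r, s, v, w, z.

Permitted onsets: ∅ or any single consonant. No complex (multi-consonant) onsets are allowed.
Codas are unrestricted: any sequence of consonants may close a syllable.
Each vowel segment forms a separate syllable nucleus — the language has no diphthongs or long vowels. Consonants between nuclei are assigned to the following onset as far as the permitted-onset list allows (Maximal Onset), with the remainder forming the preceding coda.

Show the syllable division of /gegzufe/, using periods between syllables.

Nuclei (vowels): e, u, e → 3 syllables.
Between /e/ (V1) and /u/ (V2): /gz/ splits as /g/ + /z/ (/z/ is the longest suffix that is a licit onset).
Between /u/ (V2) and /e/ (V3): /f/ → onset of the next syllable (single consonants are always licit onsets).

geg.zu.fe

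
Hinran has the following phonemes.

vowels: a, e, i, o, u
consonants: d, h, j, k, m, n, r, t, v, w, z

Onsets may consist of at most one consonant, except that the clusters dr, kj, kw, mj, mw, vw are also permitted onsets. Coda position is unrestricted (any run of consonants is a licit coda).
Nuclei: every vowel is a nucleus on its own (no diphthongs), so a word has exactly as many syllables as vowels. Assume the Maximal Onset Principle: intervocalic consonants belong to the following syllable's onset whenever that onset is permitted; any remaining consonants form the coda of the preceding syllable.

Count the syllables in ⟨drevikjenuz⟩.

4

The vowels are e, i, e, u — 4 nuclei, so 4 syllables.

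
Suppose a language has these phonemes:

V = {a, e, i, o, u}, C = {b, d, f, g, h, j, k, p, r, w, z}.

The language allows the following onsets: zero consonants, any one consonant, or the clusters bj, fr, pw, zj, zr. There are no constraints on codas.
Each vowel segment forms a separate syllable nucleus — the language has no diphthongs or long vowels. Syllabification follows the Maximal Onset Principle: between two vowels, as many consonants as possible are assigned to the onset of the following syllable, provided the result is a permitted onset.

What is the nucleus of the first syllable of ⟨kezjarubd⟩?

e

Vowels present: e, a, u; each is a nucleus, giving 3 syllables.
The first nucleus (vowel 1 from the left) is /e/.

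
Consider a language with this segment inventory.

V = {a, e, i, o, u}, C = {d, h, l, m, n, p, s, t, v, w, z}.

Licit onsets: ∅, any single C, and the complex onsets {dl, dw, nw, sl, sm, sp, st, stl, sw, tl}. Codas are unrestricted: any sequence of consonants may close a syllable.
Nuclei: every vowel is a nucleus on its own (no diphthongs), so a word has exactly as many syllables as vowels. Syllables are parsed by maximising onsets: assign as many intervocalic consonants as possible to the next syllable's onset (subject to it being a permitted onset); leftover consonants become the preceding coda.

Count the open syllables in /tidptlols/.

0

Vowels present: i, o; each is a nucleus, giving 2 syllables.
V1 /i/ – V2 /o/: cluster /dptl/ — the longest permitted-onset suffix is /tl/; onset = /tl/, preceding coda = /dp/.
So the parse is tidp.tlols.
Classifying each syllable: /tidp/ (closed), /tlols/ (closed).
Open syllables: 0.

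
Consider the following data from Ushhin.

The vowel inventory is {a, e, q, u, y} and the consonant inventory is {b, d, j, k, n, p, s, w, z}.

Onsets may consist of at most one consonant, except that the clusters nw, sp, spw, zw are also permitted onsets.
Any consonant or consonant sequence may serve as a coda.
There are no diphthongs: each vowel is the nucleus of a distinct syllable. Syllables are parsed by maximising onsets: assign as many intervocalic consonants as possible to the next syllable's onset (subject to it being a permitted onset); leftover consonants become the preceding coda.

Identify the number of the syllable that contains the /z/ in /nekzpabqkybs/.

1

Nuclei (vowels): e, a, q, y → 4 syllables.
V1 /e/ – V2 /a/: /kzp/ splits as /kz/ + /p/ (/p/ is the longest suffix that is a licit onset).
V2 /a/ – V3 /q/: /b/ is a single consonant, so it becomes the next onset.
V3 /q/ – V4 /y/: /k/ is a single consonant, so it becomes the next onset.
So the parse is nekz.pa.bq.kybs.
The /z/ is in the coda of syllable 1 (/nekz/).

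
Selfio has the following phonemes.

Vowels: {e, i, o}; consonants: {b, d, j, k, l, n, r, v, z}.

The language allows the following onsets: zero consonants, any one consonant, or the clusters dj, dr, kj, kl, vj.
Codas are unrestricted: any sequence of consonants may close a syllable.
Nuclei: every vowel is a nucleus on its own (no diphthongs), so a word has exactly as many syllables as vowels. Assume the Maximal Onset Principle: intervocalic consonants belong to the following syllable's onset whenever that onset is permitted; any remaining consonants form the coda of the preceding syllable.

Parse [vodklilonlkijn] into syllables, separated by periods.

vod.kli.lonl.kijn

Vowels present: o, i, o, i; each is a nucleus, giving 4 syllables.
σ1/σ2 boundary: cluster /dkl/ — the longest permitted-onset suffix is /kl/; onset = /kl/, preceding coda = /d/.
σ2/σ3 boundary: /l/ → onset of the next syllable (single consonants are always licit onsets).
σ3/σ4 boundary: /nlk/ splits as /nl/ + /k/ (/k/ is the longest suffix that is a licit onset).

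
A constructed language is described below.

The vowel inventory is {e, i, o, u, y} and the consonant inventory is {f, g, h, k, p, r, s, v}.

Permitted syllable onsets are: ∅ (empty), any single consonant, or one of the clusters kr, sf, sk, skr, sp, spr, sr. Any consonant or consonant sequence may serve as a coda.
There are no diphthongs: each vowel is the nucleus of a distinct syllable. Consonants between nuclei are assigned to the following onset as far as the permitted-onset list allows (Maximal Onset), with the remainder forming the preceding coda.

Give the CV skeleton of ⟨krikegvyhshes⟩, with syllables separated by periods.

CCV.CVC.CVCC.CVC

The vowels are i, e, y, e — 4 nuclei, so 4 syllables.
Between /i/ (V1) and /e/ (V2): just /k/ — single C goes to the following onset.
Between /e/ (V2) and /y/ (V3): /gv/ splits as /g/ + /v/ (/v/ is the longest suffix that is a licit onset).
Between /y/ (V3) and /e/ (V4): /hsh/ — longest licit onset from the right is /h/, leaving /hs/ as coda.
Result: kri.keg.vyhs.hes.
Mapping each syllable to C/V: /kri/ → CCV, /keg/ → CVC, /vyhs/ → CVCC, /hes/ → CVC.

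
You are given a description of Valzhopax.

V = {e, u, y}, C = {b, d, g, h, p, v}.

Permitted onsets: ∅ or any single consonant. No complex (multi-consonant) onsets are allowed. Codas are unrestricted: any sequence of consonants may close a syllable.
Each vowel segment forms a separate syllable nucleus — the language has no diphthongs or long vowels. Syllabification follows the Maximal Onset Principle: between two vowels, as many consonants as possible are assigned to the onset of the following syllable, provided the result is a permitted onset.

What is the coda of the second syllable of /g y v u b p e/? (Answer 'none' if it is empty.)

Nuclei (vowels): y, u, e → 3 syllables.
/y…u/ gap (V1→V2): just /v/ — single C goes to the following onset.
/u…e/ gap (V2→V3): /bp/ — longest licit onset from the right is /p/, leaving /b/ as coda.
Putting it together: gy.vub.pe.
Syllable 2 is /vub/: onset /v/, nucleus /u/, coda /b/.

b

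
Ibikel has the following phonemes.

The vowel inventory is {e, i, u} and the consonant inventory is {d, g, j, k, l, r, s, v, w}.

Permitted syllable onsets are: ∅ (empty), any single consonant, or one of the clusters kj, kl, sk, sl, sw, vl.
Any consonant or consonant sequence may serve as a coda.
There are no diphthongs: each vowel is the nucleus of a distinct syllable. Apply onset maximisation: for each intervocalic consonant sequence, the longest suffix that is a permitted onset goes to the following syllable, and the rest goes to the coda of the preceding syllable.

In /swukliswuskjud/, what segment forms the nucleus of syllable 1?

The vowels are u, i, u, u — 4 nuclei, so 4 syllables.
The first nucleus (vowel 1 from the left) is /u/.

u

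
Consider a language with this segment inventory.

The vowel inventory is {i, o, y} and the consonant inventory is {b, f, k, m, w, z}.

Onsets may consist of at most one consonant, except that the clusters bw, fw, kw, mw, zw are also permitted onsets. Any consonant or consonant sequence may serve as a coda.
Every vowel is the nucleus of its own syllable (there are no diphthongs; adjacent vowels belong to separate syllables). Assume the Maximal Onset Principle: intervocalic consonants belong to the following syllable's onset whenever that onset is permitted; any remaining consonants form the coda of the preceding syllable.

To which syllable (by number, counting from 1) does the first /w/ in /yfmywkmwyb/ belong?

Nuclei (vowels): y, y, y → 3 syllables.
σ1/σ2 boundary: cluster /fm/ — the longest permitted-onset suffix is /m/; onset = /m/, preceding coda = /f/.
σ2/σ3 boundary: /wkmw/; trying suffixes from longest down, /mw/ is the first permitted one, so coda /wk/ | onset /mw/.
Putting it together: yf.mywk.mwyb.
The first /w/ is in the coda of syllable 2 (/mywk/).

2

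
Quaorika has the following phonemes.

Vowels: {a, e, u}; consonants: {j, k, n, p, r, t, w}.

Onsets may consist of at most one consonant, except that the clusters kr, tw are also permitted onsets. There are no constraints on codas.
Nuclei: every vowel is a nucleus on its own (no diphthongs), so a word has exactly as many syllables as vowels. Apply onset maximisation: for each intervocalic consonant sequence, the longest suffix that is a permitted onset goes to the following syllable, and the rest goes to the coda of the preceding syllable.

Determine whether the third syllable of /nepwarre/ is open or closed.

open

Nuclei (vowels): e, a, e → 3 syllables.
V1 /e/ – V2 /a/: cluster /pw/ — the longest permitted-onset suffix is /w/; onset = /w/, preceding coda = /p/.
V2 /a/ – V3 /e/: /rr/ splits as /r/ + /r/ (/r/ is the longest suffix that is a licit onset).
So the parse is nep.war.re.
Syllable 3 is /re/; it ends in its nucleus with no coda, so it is open.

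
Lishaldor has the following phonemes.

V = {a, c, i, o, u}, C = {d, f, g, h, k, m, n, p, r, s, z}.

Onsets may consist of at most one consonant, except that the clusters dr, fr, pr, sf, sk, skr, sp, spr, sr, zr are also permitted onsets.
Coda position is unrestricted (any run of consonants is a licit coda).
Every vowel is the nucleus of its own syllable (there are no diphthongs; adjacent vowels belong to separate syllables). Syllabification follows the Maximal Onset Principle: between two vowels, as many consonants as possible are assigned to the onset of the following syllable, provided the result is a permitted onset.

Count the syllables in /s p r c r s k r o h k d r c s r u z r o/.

5

Nuclei (vowels): c, o, c, u, o → 5 syllables.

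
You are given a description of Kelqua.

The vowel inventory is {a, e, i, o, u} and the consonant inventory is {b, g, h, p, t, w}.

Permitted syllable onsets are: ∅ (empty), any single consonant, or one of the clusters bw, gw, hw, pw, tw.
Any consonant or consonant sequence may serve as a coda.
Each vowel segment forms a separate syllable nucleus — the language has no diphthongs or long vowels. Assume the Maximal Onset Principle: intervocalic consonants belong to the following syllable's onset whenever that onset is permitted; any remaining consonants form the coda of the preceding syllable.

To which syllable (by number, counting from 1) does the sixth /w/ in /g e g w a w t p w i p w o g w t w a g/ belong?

5

Vowels present: e, a, i, o, a; each is a nucleus, giving 5 syllables.
σ1/σ2 boundary: cluster /gw/ — /gw/ is itself a permitted onset, so the whole cluster goes right; preceding coda = ∅.
σ2/σ3 boundary: /wtpw/; trying suffixes from longest down, /pw/ is the first permitted one, so coda /wt/ | onset /pw/.
σ3/σ4 boundary: /pw/ is a licit onset in full, so it all attaches to the next syllable.
σ4/σ5 boundary: /gwtw/ — longest licit onset from the right is /tw/, leaving /gw/ as coda.
Result: ge.gwawt.pwi.pwogw.twag.
The sixth /w/ is in the onset of syllable 5 (/twag/).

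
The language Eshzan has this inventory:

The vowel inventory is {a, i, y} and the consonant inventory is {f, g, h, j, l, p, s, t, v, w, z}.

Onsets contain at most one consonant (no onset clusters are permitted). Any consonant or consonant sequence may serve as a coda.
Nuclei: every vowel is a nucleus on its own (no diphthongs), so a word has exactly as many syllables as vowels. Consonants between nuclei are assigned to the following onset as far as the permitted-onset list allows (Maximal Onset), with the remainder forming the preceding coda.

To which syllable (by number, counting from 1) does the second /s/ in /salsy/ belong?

Vowels present: a, y; each is a nucleus, giving 2 syllables.
V1 /a/ – V2 /y/: /ls/ splits as /l/ + /s/ (/s/ is the longest suffix that is a licit onset).
So the parse is sal.sy.
The second /s/ is in the onset of syllable 2 (/sy/).

2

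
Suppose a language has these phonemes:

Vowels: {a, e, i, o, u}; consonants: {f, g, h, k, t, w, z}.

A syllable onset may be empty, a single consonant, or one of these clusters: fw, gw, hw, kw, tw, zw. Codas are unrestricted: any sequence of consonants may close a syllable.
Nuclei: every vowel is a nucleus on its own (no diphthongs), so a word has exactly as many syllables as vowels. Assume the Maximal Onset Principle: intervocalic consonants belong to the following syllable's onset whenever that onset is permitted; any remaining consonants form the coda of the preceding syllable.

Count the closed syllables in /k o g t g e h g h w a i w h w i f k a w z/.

5

The vowels are o, e, a, i, i, a — 6 nuclei, so 6 syllables.
/o…e/ gap (V1→V2): /gtg/ splits as /gt/ + /g/ (/g/ is the longest suffix that is a licit onset).
/e…a/ gap (V2→V3): /hghw/ — longest licit onset from the right is /hw/, leaving /hg/ as coda.
/a…i/ gap (V3→V4): no consonants, so the boundary falls immediately after /a/.
/i…i/ gap (V4→V5): /whw/ splits as /w/ + /hw/ (/hw/ is the longest suffix that is a licit onset).
/i…a/ gap (V5→V6): /fk/ splits as /f/ + /k/ (/k/ is the longest suffix that is a licit onset).
So the parse is kogt.gehg.hwa.iw.hwif.kawz.
Classifying each syllable: /kogt/ (closed), /gehg/ (closed), /hwa/ (open), /iw/ (closed), /hwif/ (closed), /kawz/ (closed).
Closed syllables: 5.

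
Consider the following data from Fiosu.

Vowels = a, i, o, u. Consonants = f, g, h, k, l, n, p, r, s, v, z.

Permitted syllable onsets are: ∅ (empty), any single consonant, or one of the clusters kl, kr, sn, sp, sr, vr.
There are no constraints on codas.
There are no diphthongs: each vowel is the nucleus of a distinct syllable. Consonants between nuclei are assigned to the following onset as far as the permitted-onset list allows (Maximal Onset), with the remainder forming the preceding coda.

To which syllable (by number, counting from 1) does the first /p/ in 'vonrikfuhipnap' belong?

4

Nuclei (vowels): o, i, u, i, a → 5 syllables.
/o…i/ gap (V1→V2): /nr/ — longest licit onset from the right is /r/, leaving /n/ as coda.
/i…u/ gap (V2→V3): /kf/; trying suffixes from longest down, /f/ is the first permitted one, so coda /k/ | onset /f/.
/u…i/ gap (V3→V4): /h/ is a single consonant, so it becomes the next onset.
/i…a/ gap (V4→V5): /pn/; trying suffixes from longest down, /n/ is the first permitted one, so coda /p/ | onset /n/.
So the parse is von.rik.fu.hip.nap.
The first /p/ is in the coda of syllable 4 (/hip/).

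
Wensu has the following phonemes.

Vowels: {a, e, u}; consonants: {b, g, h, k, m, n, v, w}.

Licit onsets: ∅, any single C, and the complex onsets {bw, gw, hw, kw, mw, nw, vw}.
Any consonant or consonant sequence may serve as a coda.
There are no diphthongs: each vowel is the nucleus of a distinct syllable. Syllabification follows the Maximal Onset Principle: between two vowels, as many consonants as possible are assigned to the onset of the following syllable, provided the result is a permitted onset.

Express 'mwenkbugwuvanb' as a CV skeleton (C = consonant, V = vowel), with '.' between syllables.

CCVCC.CV.CCV.CVCC

Nuclei (vowels): e, u, u, a → 4 syllables.
Between /e/ (V1) and /u/ (V2): /nkb/ splits as /nk/ + /b/ (/b/ is the longest suffix that is a licit onset).
Between /u/ (V2) and /u/ (V3): /gw/ is a licit onset in full, so it all attaches to the next syllable.
Between /u/ (V3) and /a/ (V4): just /v/ — single C goes to the following onset.
Syllabification: mwenk.bu.gwu.vanb.
Mapping each syllable to C/V: /mwenk/ → CCVCC, /bu/ → CV, /gwu/ → CCV, /vanb/ → CVCC.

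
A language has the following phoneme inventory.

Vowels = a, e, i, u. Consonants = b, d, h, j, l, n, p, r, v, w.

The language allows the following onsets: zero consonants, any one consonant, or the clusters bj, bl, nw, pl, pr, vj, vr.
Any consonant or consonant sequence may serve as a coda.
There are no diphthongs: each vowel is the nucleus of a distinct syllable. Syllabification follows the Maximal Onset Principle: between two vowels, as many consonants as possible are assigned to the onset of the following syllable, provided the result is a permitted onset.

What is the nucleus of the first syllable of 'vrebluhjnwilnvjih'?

Vowels present: e, u, i, i; each is a nucleus, giving 4 syllables.
The first nucleus (vowel 1 from the left) is /e/.

e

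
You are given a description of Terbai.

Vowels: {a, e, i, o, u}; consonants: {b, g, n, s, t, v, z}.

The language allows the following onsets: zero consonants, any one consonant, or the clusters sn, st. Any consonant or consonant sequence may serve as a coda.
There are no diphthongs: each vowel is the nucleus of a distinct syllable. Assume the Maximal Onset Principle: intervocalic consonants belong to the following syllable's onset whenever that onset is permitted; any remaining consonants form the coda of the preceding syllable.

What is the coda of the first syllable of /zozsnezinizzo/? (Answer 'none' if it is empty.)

z

The vowels are o, e, i, i, o — 5 nuclei, so 5 syllables.
σ1/σ2 boundary: /zsn/ splits as /z/ + /sn/ (/sn/ is the longest suffix that is a licit onset).
σ2/σ3 boundary: /z/ is a single consonant, so it becomes the next onset.
σ3/σ4 boundary: /n/ → onset of the next syllable (single consonants are always licit onsets).
σ4/σ5 boundary: /zz/; trying suffixes from longest down, /z/ is the first permitted one, so coda /z/ | onset /z/.
So the parse is zoz.sne.zi.niz.zo.
Syllable 1 is /zoz/: onset /z/, nucleus /o/, coda /z/.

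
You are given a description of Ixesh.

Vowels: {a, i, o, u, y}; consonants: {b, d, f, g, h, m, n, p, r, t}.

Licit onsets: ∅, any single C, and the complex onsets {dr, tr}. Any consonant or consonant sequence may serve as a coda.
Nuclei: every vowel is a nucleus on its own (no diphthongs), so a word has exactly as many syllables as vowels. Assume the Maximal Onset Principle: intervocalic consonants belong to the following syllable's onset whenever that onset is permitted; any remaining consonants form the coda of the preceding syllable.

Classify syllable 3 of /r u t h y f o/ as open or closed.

open

Nuclei (vowels): u, y, o → 3 syllables.
V1 /u/ – V2 /y/: /th/ splits as /t/ + /h/ (/h/ is the longest suffix that is a licit onset).
V2 /y/ – V3 /o/: just /f/ — single C goes to the following onset.
So the parse is rut.hy.fo.
Syllable 3 is /fo/; it ends in its nucleus with no coda, so it is open.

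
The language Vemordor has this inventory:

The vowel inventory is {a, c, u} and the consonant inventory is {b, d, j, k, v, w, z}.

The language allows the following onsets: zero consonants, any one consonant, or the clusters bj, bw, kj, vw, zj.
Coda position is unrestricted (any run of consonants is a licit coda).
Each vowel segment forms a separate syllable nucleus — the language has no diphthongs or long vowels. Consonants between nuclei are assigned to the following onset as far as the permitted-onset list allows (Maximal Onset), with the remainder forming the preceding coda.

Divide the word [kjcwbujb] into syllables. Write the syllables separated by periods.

Nuclei (vowels): c, u → 2 syllables.
V1 /c/ – V2 /u/: cluster /wb/ — the longest permitted-onset suffix is /b/; onset = /b/, preceding coda = /w/.

kjcw.bujb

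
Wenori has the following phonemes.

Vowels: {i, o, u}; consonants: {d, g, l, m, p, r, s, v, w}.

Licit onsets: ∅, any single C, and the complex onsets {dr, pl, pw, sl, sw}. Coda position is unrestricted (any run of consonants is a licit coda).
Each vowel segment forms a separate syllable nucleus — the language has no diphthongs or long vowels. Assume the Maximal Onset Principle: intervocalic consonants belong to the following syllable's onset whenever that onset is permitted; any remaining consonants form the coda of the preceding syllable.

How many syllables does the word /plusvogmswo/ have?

3

Vowels present: u, o, o; each is a nucleus, giving 3 syllables.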